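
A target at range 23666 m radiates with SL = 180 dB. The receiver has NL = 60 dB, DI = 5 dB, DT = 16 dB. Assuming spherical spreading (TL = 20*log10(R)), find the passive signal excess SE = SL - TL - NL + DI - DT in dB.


Step 1: TL = 20*log10(23666) = 87.48 dB
Step 2: SE = 180 - 87.48 - 60 + 5 - 16 = 21.52

21.52 dB


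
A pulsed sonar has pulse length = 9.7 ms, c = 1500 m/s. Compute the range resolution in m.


7.275 m


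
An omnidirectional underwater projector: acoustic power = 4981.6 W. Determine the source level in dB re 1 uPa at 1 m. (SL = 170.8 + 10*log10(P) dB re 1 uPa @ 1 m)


SL = 170.8 + 10*log10(4981.6) = 170.8 + 36.97 = 207.77

207.77 dB


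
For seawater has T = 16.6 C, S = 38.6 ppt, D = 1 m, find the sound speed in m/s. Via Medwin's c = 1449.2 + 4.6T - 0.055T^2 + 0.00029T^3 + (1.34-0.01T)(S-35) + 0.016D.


c = 1449.2 + 4.6*16.6 - 0.055*16.6^2 + 0.00029*16.6^3 + (1.34 - 0.01*16.6)*(38.6 - 35) + 0.016*1 = 1515.97

1515.97 m/s


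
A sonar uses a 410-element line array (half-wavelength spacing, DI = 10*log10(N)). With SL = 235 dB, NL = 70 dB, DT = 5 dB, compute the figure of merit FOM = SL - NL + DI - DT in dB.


186.13 dB


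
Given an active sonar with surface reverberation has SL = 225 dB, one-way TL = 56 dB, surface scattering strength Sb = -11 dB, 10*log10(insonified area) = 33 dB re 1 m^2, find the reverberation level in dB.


RL = SL - 2*TL + Sb + 10*log10(A) = 225 - 2*56 + (-11) + 33 = 135

135 dB


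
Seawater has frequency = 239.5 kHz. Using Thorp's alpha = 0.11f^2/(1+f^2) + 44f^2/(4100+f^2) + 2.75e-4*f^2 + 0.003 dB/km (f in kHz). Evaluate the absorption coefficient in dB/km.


f^2 = 57360.25
alpha = 0.11*57360.25/(1+57360.25) + 44*57360.25/(4100+57360.25) + 2.75e-4*57360.25 + 0.003 = 56.952

56.952 dB/km


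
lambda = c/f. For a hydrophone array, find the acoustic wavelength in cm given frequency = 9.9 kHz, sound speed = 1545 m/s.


lambda = c/f = 1545 / 9900 = 0.1561 m = 15.61 cm

15.61 cm


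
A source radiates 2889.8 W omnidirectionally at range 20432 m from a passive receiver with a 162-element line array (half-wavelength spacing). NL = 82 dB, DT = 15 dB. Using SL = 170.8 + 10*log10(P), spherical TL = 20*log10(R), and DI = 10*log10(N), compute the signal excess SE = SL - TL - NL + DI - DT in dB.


44.3 dB


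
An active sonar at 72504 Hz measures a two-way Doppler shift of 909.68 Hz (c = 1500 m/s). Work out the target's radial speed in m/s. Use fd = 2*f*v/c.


9.41 m/s


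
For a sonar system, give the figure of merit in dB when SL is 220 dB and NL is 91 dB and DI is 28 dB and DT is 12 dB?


FOM = SL - NL + DI - DT = 220 - 91 + 28 - 12 = 145

145 dB


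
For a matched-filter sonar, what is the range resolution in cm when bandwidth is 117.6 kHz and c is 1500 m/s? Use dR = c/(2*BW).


dR = c/(2*BW) = 1500 / (2 * 117.6e3) = 0.0064 m = 0.64 cm

0.64 cm


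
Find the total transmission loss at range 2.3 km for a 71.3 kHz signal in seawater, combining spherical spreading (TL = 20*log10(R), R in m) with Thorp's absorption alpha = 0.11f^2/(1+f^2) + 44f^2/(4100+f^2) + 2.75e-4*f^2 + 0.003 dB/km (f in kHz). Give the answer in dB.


Step 1 (Thorp): alpha = 0.11*5083.69/(1+5083.69) + 44*5083.69/(4100+5083.69) + 2.75e-4*5083.69 + 0.003 = 25.8675 dB/km
Step 2: TL_spread = 20*log10(2300) = 67.23 dB
Step 3: TL_abs = alpha*R = 25.8675 * 2.3 = 59.5 dB
Step 4: TL_total = 67.23 + 59.5 = 126.73

126.73 dB


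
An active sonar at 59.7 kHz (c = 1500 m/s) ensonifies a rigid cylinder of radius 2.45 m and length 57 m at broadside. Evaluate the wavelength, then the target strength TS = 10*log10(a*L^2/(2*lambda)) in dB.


Step 1: lambda = c/f = 1500/59700 = 0.02513 m
Step 2: TS = 10*log10(a*L^2/(2*lambda)) = 10*log10(2.45*57^2/(2*0.02513)) = 52.0

52.0 dB


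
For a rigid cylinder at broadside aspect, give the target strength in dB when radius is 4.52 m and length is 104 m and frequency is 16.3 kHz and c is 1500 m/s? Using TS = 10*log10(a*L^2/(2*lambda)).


lambda = 1500/16300 = 0.09202 m
TS = 10*log10(4.52*104^2/(2*0.09202)) = 54.24

54.24 dB


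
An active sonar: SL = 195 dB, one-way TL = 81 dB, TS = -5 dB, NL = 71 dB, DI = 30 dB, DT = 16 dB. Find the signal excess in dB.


SE = SL - 2*TL + TS - NL + DI - DT = 195 - 2*81 + (-5) - 71 + 30 - 16 = -29

-29 dB


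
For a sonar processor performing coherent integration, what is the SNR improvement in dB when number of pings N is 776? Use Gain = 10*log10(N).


Gain = 10*log10(776) = 28.9

28.9 dB


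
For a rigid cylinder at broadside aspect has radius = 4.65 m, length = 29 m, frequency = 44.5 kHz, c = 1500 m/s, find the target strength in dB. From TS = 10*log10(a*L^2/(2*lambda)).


lambda = 1500/44500 = 0.03371 m
TS = 10*log10(4.65*29^2/(2*0.03371)) = 47.63

47.63 dB


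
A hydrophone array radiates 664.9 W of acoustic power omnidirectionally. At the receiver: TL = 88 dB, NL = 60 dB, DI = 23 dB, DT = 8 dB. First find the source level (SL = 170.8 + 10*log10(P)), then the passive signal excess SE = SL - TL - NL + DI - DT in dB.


Step 1: SL = 170.8 + 10*log10(664.9) = 199.03 dB
Step 2: SE = SL - TL - NL + DI - DT = 199.03 - 88 - 60 + 23 - 8 = 66.03

66.03 dB


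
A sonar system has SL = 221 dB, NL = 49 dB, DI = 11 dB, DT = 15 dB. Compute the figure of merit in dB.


168 dB


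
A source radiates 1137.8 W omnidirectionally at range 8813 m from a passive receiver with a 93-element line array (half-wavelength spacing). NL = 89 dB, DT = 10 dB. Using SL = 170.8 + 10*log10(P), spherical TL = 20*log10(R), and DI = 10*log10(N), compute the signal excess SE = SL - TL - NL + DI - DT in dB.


Step 1: SL = 170.8 + 10*log10(1137.8) = 201.36 dB
Step 2: TL = 20*log10(8813) = 78.9 dB
Step 3: DI = 10*log10(93) = 19.68 dB
Step 4: SE = SL - TL - NL + DI - DT = 201.36 - 78.9 - 89 + 19.68 - 10 = 43.14

43.14 dB


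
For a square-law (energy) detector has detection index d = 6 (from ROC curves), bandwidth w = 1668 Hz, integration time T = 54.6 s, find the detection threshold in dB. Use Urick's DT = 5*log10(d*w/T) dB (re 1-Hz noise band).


DT = 5*log10(d*w/T) = 5*log10(6 * 1668 / 54.6) = 5*log10(183.3) = 11.32

11.32 dB


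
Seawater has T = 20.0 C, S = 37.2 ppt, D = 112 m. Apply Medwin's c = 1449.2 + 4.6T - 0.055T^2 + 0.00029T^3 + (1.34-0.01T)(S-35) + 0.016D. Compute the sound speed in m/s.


c = 1449.2 + 4.6*20.0 - 0.055*20.0^2 + 0.00029*20.0^3 + (1.34 - 0.01*20.0)*(37.2 - 35) + 0.016*112 = 1525.82

1525.82 m/s


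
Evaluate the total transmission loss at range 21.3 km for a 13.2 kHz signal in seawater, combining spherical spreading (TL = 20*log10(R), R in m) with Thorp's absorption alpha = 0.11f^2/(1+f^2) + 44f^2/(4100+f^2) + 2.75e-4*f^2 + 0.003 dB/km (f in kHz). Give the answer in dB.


128.19 dB


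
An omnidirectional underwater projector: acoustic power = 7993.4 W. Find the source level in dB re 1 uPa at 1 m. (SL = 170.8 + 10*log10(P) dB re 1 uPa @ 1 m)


SL = 170.8 + 10*log10(7993.4) = 170.8 + 39.03 = 209.83

209.83 dB


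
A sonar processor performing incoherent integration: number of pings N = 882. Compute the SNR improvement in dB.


14.73 dB


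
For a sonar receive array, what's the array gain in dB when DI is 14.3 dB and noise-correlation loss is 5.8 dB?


AG = DI - L_corr = 14.3 - 5.8 = 8.5

8.5 dB


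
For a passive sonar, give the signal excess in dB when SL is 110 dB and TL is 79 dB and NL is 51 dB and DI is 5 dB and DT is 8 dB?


SE = SL - TL - NL + DI - DT = 110 - 79 - 51 + 5 - 8 = -23

-23 dB


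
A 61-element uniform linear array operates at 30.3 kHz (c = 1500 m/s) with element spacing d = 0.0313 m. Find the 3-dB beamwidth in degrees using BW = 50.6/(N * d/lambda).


Step 1: lambda = 1500/30300 = 0.0495 m
Step 2: d/lambda = 0.0313/0.0495 = 0.6323
Step 3: BW = 50.6/(N * d/lambda) = 50.6/(61 * 0.6323) = 1.31

1.31 deg


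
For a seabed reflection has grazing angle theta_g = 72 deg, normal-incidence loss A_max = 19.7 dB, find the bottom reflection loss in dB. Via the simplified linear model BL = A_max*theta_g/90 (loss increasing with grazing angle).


15.76 dB


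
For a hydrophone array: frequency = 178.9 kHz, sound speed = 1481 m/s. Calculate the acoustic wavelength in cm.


lambda = c/f = 1481 / 178900 = 0.0083 m = 0.83 cm

0.83 cm


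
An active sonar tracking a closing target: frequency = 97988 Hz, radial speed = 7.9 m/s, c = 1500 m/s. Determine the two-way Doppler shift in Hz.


fd = 2*f*v/c = 2 * 97988 * 7.9 / 1500 = 1032.14

1032.14 Hz


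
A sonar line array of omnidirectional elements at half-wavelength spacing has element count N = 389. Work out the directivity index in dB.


25.9 dB


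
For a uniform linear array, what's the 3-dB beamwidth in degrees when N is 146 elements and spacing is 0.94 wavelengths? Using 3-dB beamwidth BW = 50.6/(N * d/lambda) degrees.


BW = 50.6 / (146 * 0.94) = 50.6 / 137.24 = 0.37

0.37 deg


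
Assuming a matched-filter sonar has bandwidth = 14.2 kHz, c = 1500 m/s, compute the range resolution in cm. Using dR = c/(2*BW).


5.28 cm


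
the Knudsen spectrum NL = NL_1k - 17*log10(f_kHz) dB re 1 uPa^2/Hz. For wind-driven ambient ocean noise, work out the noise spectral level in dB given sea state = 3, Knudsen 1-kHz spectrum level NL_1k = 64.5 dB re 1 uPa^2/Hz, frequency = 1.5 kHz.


NL = NL_1k - 17*log10(f_kHz) = 64.5 - 17*log10(1.5) = 64.5 - (2.99) = 61.51

61.51 dB


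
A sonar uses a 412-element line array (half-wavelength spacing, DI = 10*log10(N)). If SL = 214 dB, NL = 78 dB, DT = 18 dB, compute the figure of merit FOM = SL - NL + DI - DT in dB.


Step 1: DI = 10*log10(412) = 26.15 dB
Step 2: FOM = SL - NL + DI - DT = 214 - 78 + 26.15 - 18 = 144.15

144.15 dB


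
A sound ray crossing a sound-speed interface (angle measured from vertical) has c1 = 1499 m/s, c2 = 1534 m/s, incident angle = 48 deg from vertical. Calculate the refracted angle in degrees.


sin(theta2) = (c2/c1)*sin(theta1) = (1534/1499)*sin(48 deg) = 0.7605
theta2 = arcsin(0.7605) = 49.51

49.51 deg


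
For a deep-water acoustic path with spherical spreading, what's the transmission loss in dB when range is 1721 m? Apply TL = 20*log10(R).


TL = 20*log10(1721) = 64.72

64.72 dB


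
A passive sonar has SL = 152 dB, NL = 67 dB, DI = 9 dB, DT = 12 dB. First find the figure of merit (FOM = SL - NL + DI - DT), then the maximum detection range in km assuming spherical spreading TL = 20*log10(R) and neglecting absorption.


Step 1: FOM = SL - NL + DI - DT = 152 - 67 + 9 - 12 = 82 dB
Step 2: at max range FOM = TL = 20*log10(R), so R = 10^(82/20) = 12589.25 m = 12.59 km

12.59 km


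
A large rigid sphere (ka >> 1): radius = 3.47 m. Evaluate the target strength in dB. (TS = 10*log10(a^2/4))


TS = 10*log10(3.47^2 / 4) = 10*log10(3.010225) = 4.79

4.79 dB


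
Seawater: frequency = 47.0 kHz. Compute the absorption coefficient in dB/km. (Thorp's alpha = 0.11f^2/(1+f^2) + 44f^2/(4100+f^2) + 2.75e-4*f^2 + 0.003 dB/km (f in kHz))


f^2 = 2209.0
alpha = 0.11*2209.0/(1+2209.0) + 44*2209.0/(4100+2209.0) + 2.75e-4*2209.0 + 0.003 = 16.126

16.126 dB/km


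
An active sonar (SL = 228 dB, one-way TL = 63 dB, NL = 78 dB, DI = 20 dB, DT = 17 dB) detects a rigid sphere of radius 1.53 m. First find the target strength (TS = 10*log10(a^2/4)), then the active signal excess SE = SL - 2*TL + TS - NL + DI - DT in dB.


Step 1: TS = 10*log10(1.53^2/4) = -2.33 dB
Step 2: SE = SL - 2*TL + TS - NL + DI - DT = 228 - 2*63 + (-2.33) - 78 + 20 - 17 = 24.67

24.67 dB


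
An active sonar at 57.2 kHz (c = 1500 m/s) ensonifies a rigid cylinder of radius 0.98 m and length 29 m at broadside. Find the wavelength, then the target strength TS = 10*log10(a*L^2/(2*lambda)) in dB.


Step 1: lambda = c/f = 1500/57200 = 0.02622 m
Step 2: TS = 10*log10(a*L^2/(2*lambda)) = 10*log10(0.98*29^2/(2*0.02622)) = 41.96

41.96 dB


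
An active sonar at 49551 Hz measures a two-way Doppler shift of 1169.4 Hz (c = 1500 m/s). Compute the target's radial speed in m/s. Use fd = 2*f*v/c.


From fd = 2*f*v/c, v = c*fd/(2*f) = 1500 * 1169.4 / (2*49551) = 17.7

17.7 m/s


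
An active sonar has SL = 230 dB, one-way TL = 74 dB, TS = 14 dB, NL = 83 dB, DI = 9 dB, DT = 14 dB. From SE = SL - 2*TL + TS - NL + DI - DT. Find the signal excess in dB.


SE = SL - 2*TL + TS - NL + DI - DT = 230 - 2*74 + (14) - 83 + 9 - 14 = 8

8 dB


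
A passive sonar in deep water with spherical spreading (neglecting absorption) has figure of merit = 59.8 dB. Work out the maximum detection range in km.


0.98 km


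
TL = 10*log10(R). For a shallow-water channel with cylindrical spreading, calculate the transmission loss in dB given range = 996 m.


29.98 dB


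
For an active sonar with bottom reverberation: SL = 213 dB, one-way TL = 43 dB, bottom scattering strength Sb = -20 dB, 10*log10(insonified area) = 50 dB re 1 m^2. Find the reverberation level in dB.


RL = SL - 2*TL + Sb + 10*log10(A) = 213 - 2*43 + (-20) + 50 = 157

157 dB


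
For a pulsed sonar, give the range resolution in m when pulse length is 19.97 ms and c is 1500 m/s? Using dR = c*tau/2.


dR = c*tau/2 = 1500 * 19.97e-3 / 2 = 14.9775

14.9775 m


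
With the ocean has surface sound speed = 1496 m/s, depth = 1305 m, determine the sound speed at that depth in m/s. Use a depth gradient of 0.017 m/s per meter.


c = 1496 + 0.017 * 1305 = 1518.185

1518.185 m/s


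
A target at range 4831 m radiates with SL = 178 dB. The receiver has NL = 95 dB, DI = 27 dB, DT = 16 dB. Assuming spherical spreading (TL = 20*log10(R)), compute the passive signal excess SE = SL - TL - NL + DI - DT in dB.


Step 1: TL = 20*log10(4831) = 73.68 dB
Step 2: SE = 178 - 73.68 - 95 + 27 - 16 = 20.32

20.32 dB


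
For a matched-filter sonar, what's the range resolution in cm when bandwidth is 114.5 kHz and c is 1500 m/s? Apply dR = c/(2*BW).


dR = c/(2*BW) = 1500 / (2 * 114.5e3) = 0.0066 m = 0.66 cm

0.66 cm


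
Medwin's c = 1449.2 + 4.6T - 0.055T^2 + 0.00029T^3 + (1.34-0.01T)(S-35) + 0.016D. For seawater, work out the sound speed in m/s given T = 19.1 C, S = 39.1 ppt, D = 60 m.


1524.69 m/s


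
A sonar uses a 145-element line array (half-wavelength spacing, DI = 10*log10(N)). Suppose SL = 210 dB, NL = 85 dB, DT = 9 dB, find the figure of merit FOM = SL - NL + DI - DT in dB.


Step 1: DI = 10*log10(145) = 21.61 dB
Step 2: FOM = SL - NL + DI - DT = 210 - 85 + 21.61 - 9 = 137.61

137.61 dB


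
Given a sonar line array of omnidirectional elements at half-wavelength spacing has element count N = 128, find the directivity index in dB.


DI = 10*log10(128) = 21.07

21.07 dB


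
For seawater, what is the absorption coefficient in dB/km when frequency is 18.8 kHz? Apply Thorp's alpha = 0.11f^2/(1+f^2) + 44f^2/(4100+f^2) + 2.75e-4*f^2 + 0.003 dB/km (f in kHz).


f^2 = 353.44
alpha = 0.11*353.44/(1+353.44) + 44*353.44/(4100+353.44) + 2.75e-4*353.44 + 0.003 = 3.702

3.702 dB/km


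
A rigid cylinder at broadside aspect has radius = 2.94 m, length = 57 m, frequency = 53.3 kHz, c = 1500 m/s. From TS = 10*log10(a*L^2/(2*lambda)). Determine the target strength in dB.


52.3 dB


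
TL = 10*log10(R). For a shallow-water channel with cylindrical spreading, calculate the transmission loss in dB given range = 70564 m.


48.49 dB


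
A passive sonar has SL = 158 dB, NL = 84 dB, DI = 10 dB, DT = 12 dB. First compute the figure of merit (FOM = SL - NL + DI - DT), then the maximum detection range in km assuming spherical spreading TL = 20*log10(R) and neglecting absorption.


Step 1: FOM = SL - NL + DI - DT = 158 - 84 + 10 - 12 = 72 dB
Step 2: at max range FOM = TL = 20*log10(R), so R = 10^(72/20) = 3981.07 m = 3.98 km

3.98 km


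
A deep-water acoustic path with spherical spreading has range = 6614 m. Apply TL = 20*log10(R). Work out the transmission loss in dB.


76.41 dB


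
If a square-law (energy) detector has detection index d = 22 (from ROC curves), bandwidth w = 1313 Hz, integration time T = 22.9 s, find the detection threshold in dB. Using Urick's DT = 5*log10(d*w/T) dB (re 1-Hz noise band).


DT = 5*log10(d*w/T) = 5*log10(22 * 1313 / 22.9) = 5*log10(1261.4) = 15.5

15.5 dB


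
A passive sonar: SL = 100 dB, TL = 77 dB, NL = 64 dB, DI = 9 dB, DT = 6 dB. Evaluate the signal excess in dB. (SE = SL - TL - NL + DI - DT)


SE = SL - TL - NL + DI - DT = 100 - 77 - 64 + 9 - 6 = -38

-38 dB


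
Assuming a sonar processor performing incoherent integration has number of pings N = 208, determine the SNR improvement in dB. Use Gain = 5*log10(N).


Gain = 5*log10(208) = 11.59

11.59 dB


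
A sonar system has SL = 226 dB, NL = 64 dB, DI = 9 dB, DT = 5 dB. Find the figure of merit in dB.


FOM = SL - NL + DI - DT = 226 - 64 + 9 - 5 = 166

166 dB


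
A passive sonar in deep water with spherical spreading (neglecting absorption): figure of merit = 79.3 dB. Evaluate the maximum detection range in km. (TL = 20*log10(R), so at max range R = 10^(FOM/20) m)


At max range FOM = TL, so 20*log10(R) = 79.3
R = 10^(79.3/20) = 9225.71 m = 9.23 km

9.23 km


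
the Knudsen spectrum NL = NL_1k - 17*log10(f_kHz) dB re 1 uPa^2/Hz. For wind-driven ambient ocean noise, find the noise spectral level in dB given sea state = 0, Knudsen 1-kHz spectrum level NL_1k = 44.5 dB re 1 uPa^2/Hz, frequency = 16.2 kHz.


NL = NL_1k - 17*log10(f_kHz) = 44.5 - 17*log10(16.2) = 44.5 - (20.56) = 23.94

23.94 dB


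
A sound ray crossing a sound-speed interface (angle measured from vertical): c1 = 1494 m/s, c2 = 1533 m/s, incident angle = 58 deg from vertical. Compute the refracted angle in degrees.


60.48 deg


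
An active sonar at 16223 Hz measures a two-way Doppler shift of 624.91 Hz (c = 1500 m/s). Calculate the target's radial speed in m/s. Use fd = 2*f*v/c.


28.89 m/s


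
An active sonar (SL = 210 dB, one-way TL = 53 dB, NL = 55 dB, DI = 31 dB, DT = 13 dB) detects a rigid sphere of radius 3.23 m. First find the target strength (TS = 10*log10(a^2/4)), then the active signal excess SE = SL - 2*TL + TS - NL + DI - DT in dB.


Step 1: TS = 10*log10(3.23^2/4) = 4.16 dB
Step 2: SE = SL - 2*TL + TS - NL + DI - DT = 210 - 2*53 + (4.16) - 55 + 31 - 13 = 71.16

71.16 dB


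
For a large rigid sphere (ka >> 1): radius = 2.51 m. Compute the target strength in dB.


TS = 10*log10(2.51^2 / 4) = 10*log10(1.575025) = 1.97

1.97 dB


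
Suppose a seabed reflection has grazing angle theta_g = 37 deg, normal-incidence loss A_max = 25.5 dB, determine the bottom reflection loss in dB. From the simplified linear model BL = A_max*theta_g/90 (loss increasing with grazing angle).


10.48 dB


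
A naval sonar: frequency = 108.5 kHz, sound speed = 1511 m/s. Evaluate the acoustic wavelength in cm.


1.39 cm


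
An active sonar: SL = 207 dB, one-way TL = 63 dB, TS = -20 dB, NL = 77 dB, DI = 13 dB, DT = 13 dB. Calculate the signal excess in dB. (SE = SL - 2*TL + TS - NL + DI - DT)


-16 dB


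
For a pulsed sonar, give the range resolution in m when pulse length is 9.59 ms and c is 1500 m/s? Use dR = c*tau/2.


dR = c*tau/2 = 1500 * 9.59e-3 / 2 = 7.1925

7.1925 m


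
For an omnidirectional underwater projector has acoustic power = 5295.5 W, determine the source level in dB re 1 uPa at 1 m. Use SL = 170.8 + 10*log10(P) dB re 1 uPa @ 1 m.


208.04 dB


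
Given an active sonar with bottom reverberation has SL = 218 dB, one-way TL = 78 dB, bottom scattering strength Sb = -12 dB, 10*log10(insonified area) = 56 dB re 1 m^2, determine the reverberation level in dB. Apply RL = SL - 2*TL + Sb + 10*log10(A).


106 dB


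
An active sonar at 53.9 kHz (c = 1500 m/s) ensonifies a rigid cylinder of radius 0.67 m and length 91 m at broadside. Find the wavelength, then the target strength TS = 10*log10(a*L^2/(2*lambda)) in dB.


Step 1: lambda = c/f = 1500/53900 = 0.02783 m
Step 2: TS = 10*log10(a*L^2/(2*lambda)) = 10*log10(0.67*91^2/(2*0.02783)) = 49.99

49.99 dB


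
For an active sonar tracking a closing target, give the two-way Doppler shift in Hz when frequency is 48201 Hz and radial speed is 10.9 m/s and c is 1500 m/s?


fd = 2*f*v/c = 2 * 48201 * 10.9 / 1500 = 700.52

700.52 Hz


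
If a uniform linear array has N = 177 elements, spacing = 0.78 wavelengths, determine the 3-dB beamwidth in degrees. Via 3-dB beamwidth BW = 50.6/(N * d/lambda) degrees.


BW = 50.6 / (177 * 0.78) = 50.6 / 138.06 = 0.37

0.37 deg


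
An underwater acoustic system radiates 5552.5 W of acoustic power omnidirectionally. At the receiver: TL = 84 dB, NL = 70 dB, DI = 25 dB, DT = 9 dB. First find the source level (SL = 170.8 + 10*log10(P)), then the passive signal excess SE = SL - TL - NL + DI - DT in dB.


Step 1: SL = 170.8 + 10*log10(5552.5) = 208.24 dB
Step 2: SE = SL - TL - NL + DI - DT = 208.24 - 84 - 70 + 25 - 9 = 70.24

70.24 dB


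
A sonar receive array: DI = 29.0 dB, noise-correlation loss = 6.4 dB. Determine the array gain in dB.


AG = DI - L_corr = 29.0 - 6.4 = 22.6

22.6 dB


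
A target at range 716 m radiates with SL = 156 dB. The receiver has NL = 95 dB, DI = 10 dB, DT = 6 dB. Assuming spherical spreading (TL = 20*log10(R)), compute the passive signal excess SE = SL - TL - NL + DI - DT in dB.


Step 1: TL = 20*log10(716) = 57.1 dB
Step 2: SE = 156 - 57.1 - 95 + 10 - 6 = 7.9

7.9 dB


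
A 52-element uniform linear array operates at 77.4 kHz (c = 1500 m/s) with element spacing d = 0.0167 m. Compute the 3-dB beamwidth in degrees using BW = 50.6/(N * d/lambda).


Step 1: lambda = 1500/77400 = 0.01938 m
Step 2: d/lambda = 0.0167/0.01938 = 0.8617
Step 3: BW = 50.6/(N * d/lambda) = 50.6/(52 * 0.8617) = 1.13

1.13 deg


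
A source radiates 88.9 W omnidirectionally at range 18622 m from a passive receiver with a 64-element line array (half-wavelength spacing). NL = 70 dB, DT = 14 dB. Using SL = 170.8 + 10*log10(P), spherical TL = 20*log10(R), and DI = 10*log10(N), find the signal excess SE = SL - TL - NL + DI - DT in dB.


Step 1: SL = 170.8 + 10*log10(88.9) = 190.29 dB
Step 2: TL = 20*log10(18622) = 85.4 dB
Step 3: DI = 10*log10(64) = 18.06 dB
Step 4: SE = SL - TL - NL + DI - DT = 190.29 - 85.4 - 70 + 18.06 - 14 = 38.95

38.95 dB


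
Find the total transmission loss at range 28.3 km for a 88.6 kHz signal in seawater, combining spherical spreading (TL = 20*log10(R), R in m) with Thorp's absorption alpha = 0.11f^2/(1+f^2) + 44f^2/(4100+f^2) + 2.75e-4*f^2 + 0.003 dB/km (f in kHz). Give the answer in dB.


Step 1 (Thorp): alpha = 0.11*7849.96/(1+7849.96) + 44*7849.96/(4100+7849.96) + 2.75e-4*7849.96 + 0.003 = 31.1754 dB/km
Step 2: TL_spread = 20*log10(28300) = 89.04 dB
Step 3: TL_abs = alpha*R = 31.1754 * 28.3 = 882.26 dB
Step 4: TL_total = 89.04 + 882.26 = 971.3

971.3 dB


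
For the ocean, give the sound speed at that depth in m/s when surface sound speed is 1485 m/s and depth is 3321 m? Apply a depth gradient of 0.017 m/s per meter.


c = 1485 + 0.017 * 3321 = 1541.457

1541.457 m/s


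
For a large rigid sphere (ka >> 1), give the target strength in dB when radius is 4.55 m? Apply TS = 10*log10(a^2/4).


TS = 10*log10(4.55^2 / 4) = 10*log10(5.175625) = 7.14

7.14 dB


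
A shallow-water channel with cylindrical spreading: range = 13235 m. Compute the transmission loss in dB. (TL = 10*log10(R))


TL = 10*log10(13235) = 41.22

41.22 dB


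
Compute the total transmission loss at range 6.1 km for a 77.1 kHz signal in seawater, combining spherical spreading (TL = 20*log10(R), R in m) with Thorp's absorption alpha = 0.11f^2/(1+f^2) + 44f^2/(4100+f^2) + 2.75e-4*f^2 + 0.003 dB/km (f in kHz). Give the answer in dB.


Step 1 (Thorp): alpha = 0.11*5944.41/(1+5944.41) + 44*5944.41/(4100+5944.41) + 2.75e-4*5944.41 + 0.003 = 27.7875 dB/km
Step 2: TL_spread = 20*log10(6100) = 75.71 dB
Step 3: TL_abs = alpha*R = 27.7875 * 6.1 = 169.5 dB
Step 4: TL_total = 75.71 + 169.5 = 245.21

245.21 dB


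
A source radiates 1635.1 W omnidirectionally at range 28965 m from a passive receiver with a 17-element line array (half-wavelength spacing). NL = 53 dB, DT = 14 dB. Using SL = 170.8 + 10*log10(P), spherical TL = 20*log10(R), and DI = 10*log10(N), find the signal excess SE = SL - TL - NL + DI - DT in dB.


Step 1: SL = 170.8 + 10*log10(1635.1) = 202.94 dB
Step 2: TL = 20*log10(28965) = 89.24 dB
Step 3: DI = 10*log10(17) = 12.3 dB
Step 4: SE = SL - TL - NL + DI - DT = 202.94 - 89.24 - 53 + 12.3 - 14 = 59.0

59.0 dB


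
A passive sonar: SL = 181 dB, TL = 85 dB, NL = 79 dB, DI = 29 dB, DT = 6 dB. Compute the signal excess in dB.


SE = SL - TL - NL + DI - DT = 181 - 85 - 79 + 29 - 6 = 40

40 dB


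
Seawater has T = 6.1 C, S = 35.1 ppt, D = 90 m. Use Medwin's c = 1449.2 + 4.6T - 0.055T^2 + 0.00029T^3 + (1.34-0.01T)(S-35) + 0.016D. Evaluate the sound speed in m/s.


c = 1449.2 + 4.6*6.1 - 0.055*6.1^2 + 0.00029*6.1^3 + (1.34 - 0.01*6.1)*(35.1 - 35) + 0.016*90 = 1476.85

1476.85 m/s


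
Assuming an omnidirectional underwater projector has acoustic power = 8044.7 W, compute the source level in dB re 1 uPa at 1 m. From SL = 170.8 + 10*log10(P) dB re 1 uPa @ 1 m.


SL = 170.8 + 10*log10(8044.7) = 170.8 + 39.06 = 209.86

209.86 dB


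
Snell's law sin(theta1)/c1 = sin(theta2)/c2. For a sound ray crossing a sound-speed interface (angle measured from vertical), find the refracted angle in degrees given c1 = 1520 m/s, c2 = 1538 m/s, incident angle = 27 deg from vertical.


sin(theta2) = (c2/c1)*sin(theta1) = (1538/1520)*sin(27 deg) = 0.45937
theta2 = arcsin(0.45937) = 27.35

27.35 deg


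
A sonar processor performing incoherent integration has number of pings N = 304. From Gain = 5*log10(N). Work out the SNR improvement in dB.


Gain = 5*log10(304) = 12.41

12.41 dB


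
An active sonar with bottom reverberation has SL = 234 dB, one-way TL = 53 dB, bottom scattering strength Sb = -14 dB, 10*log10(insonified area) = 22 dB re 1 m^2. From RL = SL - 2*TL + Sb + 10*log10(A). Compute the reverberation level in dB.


RL = SL - 2*TL + Sb + 10*log10(A) = 234 - 2*53 + (-14) + 22 = 136

136 dB


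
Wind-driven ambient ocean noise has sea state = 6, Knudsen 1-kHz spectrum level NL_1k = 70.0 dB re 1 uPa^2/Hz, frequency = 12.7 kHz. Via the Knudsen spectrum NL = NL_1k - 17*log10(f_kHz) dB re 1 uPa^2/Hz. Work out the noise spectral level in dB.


51.24 dB


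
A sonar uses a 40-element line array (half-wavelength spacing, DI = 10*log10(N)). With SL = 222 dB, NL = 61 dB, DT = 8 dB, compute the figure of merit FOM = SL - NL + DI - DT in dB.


Step 1: DI = 10*log10(40) = 16.02 dB
Step 2: FOM = SL - NL + DI - DT = 222 - 61 + 16.02 - 8 = 169.02

169.02 dB


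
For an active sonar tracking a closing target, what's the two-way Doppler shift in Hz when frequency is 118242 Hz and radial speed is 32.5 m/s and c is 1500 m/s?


fd = 2*f*v/c = 2 * 118242 * 32.5 / 1500 = 5123.82

5123.82 Hz


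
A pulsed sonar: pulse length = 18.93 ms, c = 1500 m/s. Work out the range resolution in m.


dR = c*tau/2 = 1500 * 18.93e-3 / 2 = 14.1975

14.1975 m


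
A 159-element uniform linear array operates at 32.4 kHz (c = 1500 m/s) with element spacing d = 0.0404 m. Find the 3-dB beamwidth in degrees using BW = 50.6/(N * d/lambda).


Step 1: lambda = 1500/32400 = 0.0463 m
Step 2: d/lambda = 0.0404/0.0463 = 0.8726
Step 3: BW = 50.6/(N * d/lambda) = 50.6/(159 * 0.8726) = 0.36

0.36 deg


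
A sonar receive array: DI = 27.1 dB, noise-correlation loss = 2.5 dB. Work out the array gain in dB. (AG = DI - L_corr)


AG = DI - L_corr = 27.1 - 2.5 = 24.6

24.6 dB


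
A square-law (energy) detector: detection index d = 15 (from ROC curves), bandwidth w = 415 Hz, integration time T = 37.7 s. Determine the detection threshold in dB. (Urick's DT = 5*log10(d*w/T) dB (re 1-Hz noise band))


DT = 5*log10(d*w/T) = 5*log10(15 * 415 / 37.7) = 5*log10(165.12) = 11.09

11.09 dB


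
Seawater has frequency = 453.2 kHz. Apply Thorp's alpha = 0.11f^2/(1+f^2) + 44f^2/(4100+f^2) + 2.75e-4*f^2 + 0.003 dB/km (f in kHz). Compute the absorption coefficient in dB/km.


f^2 = 205390.24
alpha = 0.11*205390.24/(1+205390.24) + 44*205390.24/(4100+205390.24) + 2.75e-4*205390.24 + 0.003 = 99.734

99.734 dB/km


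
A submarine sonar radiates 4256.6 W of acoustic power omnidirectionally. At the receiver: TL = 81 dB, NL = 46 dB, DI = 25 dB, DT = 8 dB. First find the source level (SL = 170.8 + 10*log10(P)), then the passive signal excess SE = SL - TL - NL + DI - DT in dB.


Step 1: SL = 170.8 + 10*log10(4256.6) = 207.09 dB
Step 2: SE = SL - TL - NL + DI - DT = 207.09 - 81 - 46 + 25 - 8 = 97.09

97.09 dB


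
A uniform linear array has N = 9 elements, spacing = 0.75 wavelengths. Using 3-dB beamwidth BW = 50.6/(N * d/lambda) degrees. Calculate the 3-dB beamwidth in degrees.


BW = 50.6 / (9 * 0.75) = 50.6 / 6.75 = 7.5

7.5 deg


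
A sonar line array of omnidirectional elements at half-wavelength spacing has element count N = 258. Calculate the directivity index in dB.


DI = 10*log10(258) = 24.12

24.12 dB


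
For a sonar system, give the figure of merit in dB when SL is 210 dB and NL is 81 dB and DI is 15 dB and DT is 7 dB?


FOM = SL - NL + DI - DT = 210 - 81 + 15 - 7 = 137

137 dB


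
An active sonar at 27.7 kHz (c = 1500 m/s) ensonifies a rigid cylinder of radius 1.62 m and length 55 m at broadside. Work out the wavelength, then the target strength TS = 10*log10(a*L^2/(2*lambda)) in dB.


Step 1: lambda = c/f = 1500/27700 = 0.05415 m
Step 2: TS = 10*log10(a*L^2/(2*lambda)) = 10*log10(1.62*55^2/(2*0.05415)) = 46.56

46.56 dB


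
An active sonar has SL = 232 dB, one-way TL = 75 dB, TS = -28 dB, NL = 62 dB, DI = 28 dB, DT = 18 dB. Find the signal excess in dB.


SE = SL - 2*TL + TS - NL + DI - DT = 232 - 2*75 + (-28) - 62 + 28 - 18 = 2

2 dB


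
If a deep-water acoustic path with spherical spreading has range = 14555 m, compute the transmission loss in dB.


83.26 dB


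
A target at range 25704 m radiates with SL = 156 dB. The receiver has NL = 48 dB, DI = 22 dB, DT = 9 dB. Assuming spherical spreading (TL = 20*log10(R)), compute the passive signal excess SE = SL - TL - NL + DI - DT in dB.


Step 1: TL = 20*log10(25704) = 88.2 dB
Step 2: SE = 156 - 88.2 - 48 + 22 - 9 = 32.8

32.8 dB


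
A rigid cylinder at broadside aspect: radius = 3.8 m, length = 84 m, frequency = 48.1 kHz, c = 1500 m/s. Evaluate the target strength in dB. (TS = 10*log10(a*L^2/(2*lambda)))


56.33 dB


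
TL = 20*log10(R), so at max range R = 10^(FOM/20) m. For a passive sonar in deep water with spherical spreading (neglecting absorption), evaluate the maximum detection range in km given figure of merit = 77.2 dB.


At max range FOM = TL, so 20*log10(R) = 77.2
R = 10^(77.2/20) = 7244.36 m = 7.24 km

7.24 km


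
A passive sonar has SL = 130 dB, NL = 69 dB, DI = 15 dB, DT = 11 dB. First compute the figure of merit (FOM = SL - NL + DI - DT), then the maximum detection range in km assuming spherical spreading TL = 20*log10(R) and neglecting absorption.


Step 1: FOM = SL - NL + DI - DT = 130 - 69 + 15 - 11 = 65 dB
Step 2: at max range FOM = TL = 20*log10(R), so R = 10^(65/20) = 1778.28 m = 1.78 km

1.78 km


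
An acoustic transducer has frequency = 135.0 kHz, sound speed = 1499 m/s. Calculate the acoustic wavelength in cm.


lambda = c/f = 1499 / 135000 = 0.0111 m = 1.11 cm

1.11 cm


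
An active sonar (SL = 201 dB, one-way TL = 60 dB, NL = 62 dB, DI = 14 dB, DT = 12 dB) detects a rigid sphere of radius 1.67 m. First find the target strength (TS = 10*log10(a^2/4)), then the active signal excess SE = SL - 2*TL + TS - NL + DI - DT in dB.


Step 1: TS = 10*log10(1.67^2/4) = -1.57 dB
Step 2: SE = SL - 2*TL + TS - NL + DI - DT = 201 - 2*60 + (-1.57) - 62 + 14 - 12 = 19.43

19.43 dB


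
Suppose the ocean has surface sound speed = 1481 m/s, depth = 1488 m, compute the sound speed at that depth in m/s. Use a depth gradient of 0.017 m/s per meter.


1506.296 m/s


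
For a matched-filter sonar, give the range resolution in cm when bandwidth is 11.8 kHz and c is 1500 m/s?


6.36 cm


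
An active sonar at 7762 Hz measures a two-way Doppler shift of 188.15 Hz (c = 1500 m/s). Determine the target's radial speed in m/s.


18.18 m/s


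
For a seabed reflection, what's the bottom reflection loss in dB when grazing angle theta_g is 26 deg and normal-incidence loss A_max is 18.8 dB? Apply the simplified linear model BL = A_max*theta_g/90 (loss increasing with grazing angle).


5.43 dB


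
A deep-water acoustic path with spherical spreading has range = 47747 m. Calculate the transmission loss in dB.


TL = 20*log10(47747) = 93.58

93.58 dB


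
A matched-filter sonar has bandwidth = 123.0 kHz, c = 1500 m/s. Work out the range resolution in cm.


0.61 cm


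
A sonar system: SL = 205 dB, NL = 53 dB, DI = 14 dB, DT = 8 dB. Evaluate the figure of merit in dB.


FOM = SL - NL + DI - DT = 205 - 53 + 14 - 8 = 158

158 dB


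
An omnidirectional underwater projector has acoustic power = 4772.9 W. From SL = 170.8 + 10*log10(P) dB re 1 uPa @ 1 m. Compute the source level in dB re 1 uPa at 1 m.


SL = 170.8 + 10*log10(4772.9) = 170.8 + 36.79 = 207.59

207.59 dB


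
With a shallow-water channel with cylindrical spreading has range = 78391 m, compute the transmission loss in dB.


48.94 dB


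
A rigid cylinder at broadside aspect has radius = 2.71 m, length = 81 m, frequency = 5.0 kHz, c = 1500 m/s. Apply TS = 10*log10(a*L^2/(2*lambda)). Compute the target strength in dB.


lambda = 1500/5000 = 0.3 m
TS = 10*log10(2.71*81^2/(2*0.3)) = 44.72

44.72 dB


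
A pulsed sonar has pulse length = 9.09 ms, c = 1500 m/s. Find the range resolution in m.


6.8175 m


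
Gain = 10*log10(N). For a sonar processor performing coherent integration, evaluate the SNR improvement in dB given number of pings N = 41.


Gain = 10*log10(41) = 16.13

16.13 dB


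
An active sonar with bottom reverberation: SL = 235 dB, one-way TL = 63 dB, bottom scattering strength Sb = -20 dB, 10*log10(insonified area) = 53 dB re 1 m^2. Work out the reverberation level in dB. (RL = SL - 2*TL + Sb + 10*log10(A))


142 dB


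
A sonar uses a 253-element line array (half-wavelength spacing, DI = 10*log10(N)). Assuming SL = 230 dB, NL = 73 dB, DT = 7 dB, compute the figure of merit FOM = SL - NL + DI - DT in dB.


174.03 dB


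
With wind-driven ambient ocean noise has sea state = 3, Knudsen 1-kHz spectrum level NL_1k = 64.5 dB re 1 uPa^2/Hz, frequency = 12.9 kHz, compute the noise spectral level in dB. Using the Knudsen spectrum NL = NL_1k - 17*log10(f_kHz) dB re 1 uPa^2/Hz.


NL = NL_1k - 17*log10(f_kHz) = 64.5 - 17*log10(12.9) = 64.5 - (18.88) = 45.62

45.62 dB


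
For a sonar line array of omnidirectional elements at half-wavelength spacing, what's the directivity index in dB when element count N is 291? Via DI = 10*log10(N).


DI = 10*log10(291) = 24.64

24.64 dB


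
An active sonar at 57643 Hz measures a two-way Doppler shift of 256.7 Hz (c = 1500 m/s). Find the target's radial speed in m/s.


3.34 m/s


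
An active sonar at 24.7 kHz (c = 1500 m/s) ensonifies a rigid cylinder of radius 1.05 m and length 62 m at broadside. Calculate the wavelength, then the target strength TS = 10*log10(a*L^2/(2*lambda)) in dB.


Step 1: lambda = c/f = 1500/24700 = 0.06073 m
Step 2: TS = 10*log10(a*L^2/(2*lambda)) = 10*log10(1.05*62^2/(2*0.06073)) = 45.22

45.22 dB


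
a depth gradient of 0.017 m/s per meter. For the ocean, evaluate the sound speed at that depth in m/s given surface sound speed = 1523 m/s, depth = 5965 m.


c = 1523 + 0.017 * 5965 = 1624.405

1624.405 m/s


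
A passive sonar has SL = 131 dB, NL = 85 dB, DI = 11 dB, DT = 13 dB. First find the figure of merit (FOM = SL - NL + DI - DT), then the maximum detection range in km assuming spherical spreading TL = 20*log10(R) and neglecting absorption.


Step 1: FOM = SL - NL + DI - DT = 131 - 85 + 11 - 13 = 44 dB
Step 2: at max range FOM = TL = 20*log10(R), so R = 10^(44/20) = 158.49 m = 0.16 km

0.16 km


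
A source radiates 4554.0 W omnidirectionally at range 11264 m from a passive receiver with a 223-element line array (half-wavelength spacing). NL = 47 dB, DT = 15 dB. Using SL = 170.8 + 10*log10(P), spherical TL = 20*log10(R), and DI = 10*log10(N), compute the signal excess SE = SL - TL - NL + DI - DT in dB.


87.83 dB


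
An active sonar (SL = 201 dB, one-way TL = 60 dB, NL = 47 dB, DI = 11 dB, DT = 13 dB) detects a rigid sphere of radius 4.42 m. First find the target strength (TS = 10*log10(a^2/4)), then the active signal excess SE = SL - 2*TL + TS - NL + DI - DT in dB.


Step 1: TS = 10*log10(4.42^2/4) = 6.89 dB
Step 2: SE = SL - 2*TL + TS - NL + DI - DT = 201 - 2*60 + (6.89) - 47 + 11 - 13 = 38.89

38.89 dB


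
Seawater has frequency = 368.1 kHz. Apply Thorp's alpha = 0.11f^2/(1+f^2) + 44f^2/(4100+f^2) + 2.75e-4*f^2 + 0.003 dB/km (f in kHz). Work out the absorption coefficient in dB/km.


f^2 = 135497.61
alpha = 0.11*135497.61/(1+135497.61) + 44*135497.61/(4100+135497.61) + 2.75e-4*135497.61 + 0.003 = 80.083

80.083 dB/km


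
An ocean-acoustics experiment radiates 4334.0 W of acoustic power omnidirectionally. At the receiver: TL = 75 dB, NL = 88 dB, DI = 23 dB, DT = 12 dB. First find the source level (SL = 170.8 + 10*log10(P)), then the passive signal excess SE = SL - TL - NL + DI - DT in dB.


Step 1: SL = 170.8 + 10*log10(4334.0) = 207.17 dB
Step 2: SE = SL - TL - NL + DI - DT = 207.17 - 75 - 88 + 23 - 12 = 55.17

55.17 dB


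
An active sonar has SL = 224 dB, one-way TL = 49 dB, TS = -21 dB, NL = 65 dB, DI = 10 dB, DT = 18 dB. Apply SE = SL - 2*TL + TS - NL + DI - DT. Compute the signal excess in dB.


32 dB


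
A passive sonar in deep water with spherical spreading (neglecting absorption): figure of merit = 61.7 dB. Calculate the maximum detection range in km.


1.22 km


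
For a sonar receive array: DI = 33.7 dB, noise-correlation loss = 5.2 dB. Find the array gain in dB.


28.5 dB


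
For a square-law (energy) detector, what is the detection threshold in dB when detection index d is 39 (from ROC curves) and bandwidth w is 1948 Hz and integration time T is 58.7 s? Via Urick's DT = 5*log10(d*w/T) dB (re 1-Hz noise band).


DT = 5*log10(d*w/T) = 5*log10(39 * 1948 / 58.7) = 5*log10(1294.24) = 15.56

15.56 dB


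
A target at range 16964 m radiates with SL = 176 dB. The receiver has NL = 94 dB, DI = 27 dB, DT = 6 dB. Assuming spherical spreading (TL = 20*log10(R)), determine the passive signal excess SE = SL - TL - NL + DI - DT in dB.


18.41 dB


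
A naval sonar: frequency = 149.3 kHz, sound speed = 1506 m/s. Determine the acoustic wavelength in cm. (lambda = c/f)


lambda = c/f = 1506 / 149300 = 0.0101 m = 1.01 cm

1.01 cm


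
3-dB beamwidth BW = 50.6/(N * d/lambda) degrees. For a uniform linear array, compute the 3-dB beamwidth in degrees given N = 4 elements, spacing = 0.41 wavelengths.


BW = 50.6 / (4 * 0.41) = 50.6 / 1.64 = 30.85

30.85 deg


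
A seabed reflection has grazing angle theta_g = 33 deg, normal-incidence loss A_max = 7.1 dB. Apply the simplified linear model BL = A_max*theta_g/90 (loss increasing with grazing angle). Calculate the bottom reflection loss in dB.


BL = A_max * theta_g / 90 = 7.1 * 33 / 90 = 2.6

2.6 dB


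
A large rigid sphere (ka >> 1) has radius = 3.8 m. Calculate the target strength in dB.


TS = 10*log10(3.8^2 / 4) = 10*log10(3.61) = 5.58

5.58 dB


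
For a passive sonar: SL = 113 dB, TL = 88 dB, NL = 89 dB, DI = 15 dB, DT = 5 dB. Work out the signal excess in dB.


-54 dB


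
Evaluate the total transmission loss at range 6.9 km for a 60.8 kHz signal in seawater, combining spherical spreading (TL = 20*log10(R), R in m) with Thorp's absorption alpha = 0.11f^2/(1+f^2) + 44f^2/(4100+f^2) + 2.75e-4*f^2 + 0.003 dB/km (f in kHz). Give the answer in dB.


Step 1 (Thorp): alpha = 0.11*3696.64/(1+3696.64) + 44*3696.64/(4100+3696.64) + 2.75e-4*3696.64 + 0.003 = 21.9914 dB/km
Step 2: TL_spread = 20*log10(6900) = 76.78 dB
Step 3: TL_abs = alpha*R = 21.9914 * 6.9 = 151.74 dB
Step 4: TL_total = 76.78 + 151.74 = 228.52

228.52 dB
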